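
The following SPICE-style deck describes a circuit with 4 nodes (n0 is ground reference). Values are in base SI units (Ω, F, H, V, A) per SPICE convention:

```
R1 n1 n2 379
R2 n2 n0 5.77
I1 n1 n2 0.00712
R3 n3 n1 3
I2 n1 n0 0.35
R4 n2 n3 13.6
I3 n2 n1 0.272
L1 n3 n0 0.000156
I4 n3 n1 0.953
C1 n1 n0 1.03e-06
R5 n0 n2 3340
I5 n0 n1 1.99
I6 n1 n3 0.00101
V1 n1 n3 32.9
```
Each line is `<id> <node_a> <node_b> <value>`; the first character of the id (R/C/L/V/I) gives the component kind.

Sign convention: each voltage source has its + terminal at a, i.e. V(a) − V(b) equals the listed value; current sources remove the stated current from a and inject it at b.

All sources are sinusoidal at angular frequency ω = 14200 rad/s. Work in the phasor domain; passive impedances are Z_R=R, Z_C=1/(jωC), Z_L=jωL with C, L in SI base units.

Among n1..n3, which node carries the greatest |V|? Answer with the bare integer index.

1

MNA unknowns: 3 node voltages V₁..V_3 plus 1 source current (V1)
R1: Y=0.002639+0.000j on G[1,2]
R2: Y=0.1733+0.000j on G[2,0]
I1: z[1]−=0.00712, z[2]+=0.00712
R3: Y=0.3333+0.000j on G[3,1]
I2: z[1]−=0.35, z[0]+=0.35
R4: Y=0.07353+0.000j on G[2,3]
I3: z[2]−=0.272, z[1]+=0.272
L1: Y=0.000-0.4514j on G[3,0]
I4: z[3]−=0.953, z[1]+=0.953
C1: Y=0.000+0.01463j on G[1,0]
R5: Y=0.0002994+0.000j on G[0,2]
I5: z[0]−=1.99, z[1]+=1.99
I6: z[1]−=0.00101, z[3]+=0.00101
V1: row V1−V3=32.9, i_V1 at 1,3
solve → V1=34.47+3.848j, V2=-0.2348+1.173j, V3=1.568+3.848j
aux → i_V1=-8.145-0.5112j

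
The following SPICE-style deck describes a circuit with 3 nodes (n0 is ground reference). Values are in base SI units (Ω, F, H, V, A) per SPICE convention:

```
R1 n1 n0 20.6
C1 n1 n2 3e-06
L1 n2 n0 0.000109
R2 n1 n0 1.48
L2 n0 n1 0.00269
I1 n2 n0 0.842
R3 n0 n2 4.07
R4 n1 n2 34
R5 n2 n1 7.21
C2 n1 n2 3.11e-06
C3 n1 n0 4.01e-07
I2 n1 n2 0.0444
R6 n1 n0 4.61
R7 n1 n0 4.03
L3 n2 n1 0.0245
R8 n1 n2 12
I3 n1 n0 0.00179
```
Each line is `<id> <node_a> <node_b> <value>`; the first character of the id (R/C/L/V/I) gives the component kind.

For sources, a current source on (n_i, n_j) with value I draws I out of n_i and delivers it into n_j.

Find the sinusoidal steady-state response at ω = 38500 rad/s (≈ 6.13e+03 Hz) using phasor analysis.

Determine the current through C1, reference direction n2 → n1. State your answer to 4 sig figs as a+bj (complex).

MNA unknowns: 2 node voltages V₁..V_2
R1: Y=0.04854+0.000j on G[1,0]
C1: Y=0.000+0.1155j on G[1,2]
L1: Y=0.000-0.2383j on G[2,0]
R2: Y=0.6757+0.000j on G[1,0]
L2: Y=0.000-0.009656j on G[0,1]
I1: z[2]−=0.842, z[0]+=0.842
R3: Y=0.2457+0.000j on G[0,2]
R4: Y=0.02941+0.000j on G[1,2]
R5: Y=0.1387+0.000j on G[2,1]
C2: Y=0.000+0.1197j on G[1,2]
C3: Y=0.000+0.01544j on G[1,0]
I2: z[1]−=0.0444, z[2]+=0.0444
R6: Y=0.2169+0.000j on G[1,0]
R7: Y=0.2481+0.000j on G[1,0]
L3: Y=0.000-0.001060j on G[2,1]
R8: Y=0.08333+0.000j on G[1,2]
I3: z[1]−=0.00179, z[0]+=0.00179
solve → V1=-0.3137-0.2652j, V2=-1.636-0.2954j

0.003494-0.1527j A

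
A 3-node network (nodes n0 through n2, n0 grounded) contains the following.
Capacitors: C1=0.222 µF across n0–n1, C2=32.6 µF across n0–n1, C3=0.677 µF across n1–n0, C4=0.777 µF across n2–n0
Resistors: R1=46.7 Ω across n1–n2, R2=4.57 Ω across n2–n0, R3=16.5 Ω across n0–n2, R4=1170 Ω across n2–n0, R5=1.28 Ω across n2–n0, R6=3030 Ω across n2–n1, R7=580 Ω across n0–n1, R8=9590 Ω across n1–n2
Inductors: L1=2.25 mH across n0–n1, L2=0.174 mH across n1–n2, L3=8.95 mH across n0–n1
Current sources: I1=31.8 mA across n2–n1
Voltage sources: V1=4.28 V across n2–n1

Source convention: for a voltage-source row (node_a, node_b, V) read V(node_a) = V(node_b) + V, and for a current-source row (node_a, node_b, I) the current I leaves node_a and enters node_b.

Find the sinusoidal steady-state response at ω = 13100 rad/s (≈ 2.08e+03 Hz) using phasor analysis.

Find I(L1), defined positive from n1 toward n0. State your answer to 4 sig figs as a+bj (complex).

0.04715+0.1269j A

Element admittances at ω=13100 rad/s:
  Y(C1) = 0.000+0.002908j S between n0,n1
  Y(R1) = 0.02141+0.000j S between n1,n2
  Y(L1) = 0.000-0.03393j S between n0,n1
  Y(L2) = 0.000-0.4387j S between n1,n2
  Y(R2) = 0.2188+0.000j S between n2,n0
  Y(C2) = 0.000+0.4271j S between n0,n1
  I1: injects 0.0318 A into n1 (from n2)
  Y(R3) = 0.06061+0.000j S between n0,n2
  Y(R4) = 0.0008547+0.000j S between n2,n0
  Y(R5) = 0.7812+0.000j S between n2,n0
  Y(R6) = 0.0003300+0.000j S between n2,n1
  Y(L3) = 0.000-0.008529j S between n0,n1
  Y(C3) = 0.000+0.008869j S between n1,n0
  Y(C4) = 0.000+0.01018j S between n2,n0
  Y(R7) = 0.001724+0.000j S between n0,n1
  Y(R8) = 0.0001043+0.000j S between n1,n2
  V1: constraint V(n2)−V(n1) = 4.28
Assemble and solve the 3×3 MNA system:
  V(n1)=-3.742+1.390j  V(n2)=0.5383+1.390j
  i(V1)=-0.6826+0.3970j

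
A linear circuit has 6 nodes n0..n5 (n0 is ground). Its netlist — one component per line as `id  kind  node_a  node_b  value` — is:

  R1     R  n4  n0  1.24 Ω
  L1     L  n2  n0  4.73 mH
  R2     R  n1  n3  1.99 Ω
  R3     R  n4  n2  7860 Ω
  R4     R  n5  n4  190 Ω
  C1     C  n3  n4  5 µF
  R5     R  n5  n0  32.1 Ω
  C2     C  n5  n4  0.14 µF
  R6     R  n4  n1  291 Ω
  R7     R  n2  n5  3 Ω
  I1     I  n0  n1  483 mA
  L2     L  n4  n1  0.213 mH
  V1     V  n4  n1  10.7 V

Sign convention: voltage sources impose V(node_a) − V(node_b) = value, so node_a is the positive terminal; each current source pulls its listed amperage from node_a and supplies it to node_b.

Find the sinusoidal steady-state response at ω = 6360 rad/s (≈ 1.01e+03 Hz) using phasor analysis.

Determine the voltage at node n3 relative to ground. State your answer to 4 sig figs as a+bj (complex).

MNA unknowns: 5 node voltages V₁..V_5 plus 1 source current (V1)
R1: Y=0.8065+0.000j on G[4,0]
L1: Y=0.000-0.03324j on G[2,0]
R2: Y=0.5025+0.000j on G[1,3]
R3: Y=0.0001272+0.000j on G[4,2]
R4: Y=0.005263+0.000j on G[5,4]
C1: Y=0.000+0.03180j on G[3,4]
R5: Y=0.03115+0.000j on G[5,0]
C2: Y=0.000+0.0008904j on G[5,4]
R6: Y=0.003436+0.000j on G[4,1]
R7: Y=0.3333+0.000j on G[2,5]
I1: z[0]−=0.483, z[1]+=0.483
L2: Y=0.000-0.7382j on G[4,1]
V1: row V4−V1=10.7, i_V1 at 4,1
solve → V1=-10.10-0.0002903j, V2=0.03748+0.05123j, V3=-10.06+0.6741j, V4=0.5952-0.0002903j, V5=0.04238+0.04751j
aux → i_V1=-0.5412+7.560j

-10.06+0.6741j V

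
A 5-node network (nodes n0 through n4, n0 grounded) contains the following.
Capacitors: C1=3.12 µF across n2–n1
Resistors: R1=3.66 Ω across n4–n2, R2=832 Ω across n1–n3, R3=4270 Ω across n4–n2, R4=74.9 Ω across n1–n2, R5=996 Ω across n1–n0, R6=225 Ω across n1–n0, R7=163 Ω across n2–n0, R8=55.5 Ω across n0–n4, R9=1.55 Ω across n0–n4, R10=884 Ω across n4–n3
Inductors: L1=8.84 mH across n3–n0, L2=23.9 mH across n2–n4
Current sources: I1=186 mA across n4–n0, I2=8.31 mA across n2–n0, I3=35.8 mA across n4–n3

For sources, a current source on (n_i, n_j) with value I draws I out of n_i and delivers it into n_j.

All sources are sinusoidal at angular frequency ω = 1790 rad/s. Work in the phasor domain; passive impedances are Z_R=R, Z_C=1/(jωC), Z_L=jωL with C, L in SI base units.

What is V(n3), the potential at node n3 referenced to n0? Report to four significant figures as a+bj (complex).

0.02043+0.5551j V

Element admittances at ω=1790 rad/s:
  Y(C1) = 0.000+0.005585j S between n2,n1
  Y(R1) = 0.2732+0.000j S between n4,n2
  Y(R2) = 0.001202+0.000j S between n1,n3
  Y(R3) = 0.0002342+0.000j S between n4,n2
  Y(R4) = 0.01335+0.000j S between n1,n2
  Y(L1) = 0.000-0.06320j S between n3,n0
  Y(R5) = 0.001004+0.000j S between n1,n0
  Y(R6) = 0.004444+0.000j S between n1,n0
  I1: injects 0.186 A into n0 (from n4)
  Y(L2) = 0.000-0.02337j S between n2,n4
  Y(R7) = 0.006135+0.000j S between n2,n0
  Y(R8) = 0.01802+0.000j S between n0,n4
  Y(R9) = 0.6452+0.000j S between n0,n4
  I2: injects 0.00831 A into n0 (from n2)
  Y(R10) = 0.001131+0.000j S between n4,n3
  I3: injects 0.0358 A into n3 (from n4)
Assemble and solve the 4×4 MNA system:
  V(n1)=-0.2375+0.001812j  V(n2)=-0.3572+0.002820j  V(n3)=0.02043+0.5551j  V(n4)=-0.3406+0.001905j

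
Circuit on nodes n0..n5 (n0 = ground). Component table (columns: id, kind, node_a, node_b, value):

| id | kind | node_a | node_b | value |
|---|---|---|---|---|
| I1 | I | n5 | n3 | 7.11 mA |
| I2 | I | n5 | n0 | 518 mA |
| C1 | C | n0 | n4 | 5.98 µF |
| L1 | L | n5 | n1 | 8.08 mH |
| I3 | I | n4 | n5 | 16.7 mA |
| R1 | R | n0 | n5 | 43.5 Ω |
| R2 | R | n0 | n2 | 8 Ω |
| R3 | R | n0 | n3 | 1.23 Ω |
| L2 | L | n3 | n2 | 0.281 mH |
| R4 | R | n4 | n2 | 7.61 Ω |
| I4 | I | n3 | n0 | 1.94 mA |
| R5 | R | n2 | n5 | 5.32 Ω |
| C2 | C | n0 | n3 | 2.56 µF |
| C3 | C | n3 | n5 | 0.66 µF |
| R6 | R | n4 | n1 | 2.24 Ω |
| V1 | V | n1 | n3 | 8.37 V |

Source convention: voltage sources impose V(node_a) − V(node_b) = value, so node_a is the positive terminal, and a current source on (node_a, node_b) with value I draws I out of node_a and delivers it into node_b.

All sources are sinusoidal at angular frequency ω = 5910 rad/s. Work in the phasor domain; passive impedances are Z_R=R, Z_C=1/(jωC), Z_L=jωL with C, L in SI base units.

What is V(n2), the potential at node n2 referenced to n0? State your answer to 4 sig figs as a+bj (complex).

-0.03901+0.2998j V

Apply KCL at each of the 5 non-ground nodes and solve the resulting linear system.
Node n1: branches {L1, R6, V1} → V_1 = 7.778-0.2732j
Node n2: branches {R2, L2, R4, R5} → V_2 = -0.03901+0.2998j
Node n3: branches {I1, R3, L2, I4, C2, C3, V1} → V_3 = -0.5925-0.2732j
Node n4: branches {C1, I3, R4, R6} → V_4 = 5.940-0.5062j
Node n5: branches {I1, I2, L1, I3, R1, R5, C3} → V_5 = -2.409-0.7105j
Source currents: i(V1)=-0.8294+0.1093j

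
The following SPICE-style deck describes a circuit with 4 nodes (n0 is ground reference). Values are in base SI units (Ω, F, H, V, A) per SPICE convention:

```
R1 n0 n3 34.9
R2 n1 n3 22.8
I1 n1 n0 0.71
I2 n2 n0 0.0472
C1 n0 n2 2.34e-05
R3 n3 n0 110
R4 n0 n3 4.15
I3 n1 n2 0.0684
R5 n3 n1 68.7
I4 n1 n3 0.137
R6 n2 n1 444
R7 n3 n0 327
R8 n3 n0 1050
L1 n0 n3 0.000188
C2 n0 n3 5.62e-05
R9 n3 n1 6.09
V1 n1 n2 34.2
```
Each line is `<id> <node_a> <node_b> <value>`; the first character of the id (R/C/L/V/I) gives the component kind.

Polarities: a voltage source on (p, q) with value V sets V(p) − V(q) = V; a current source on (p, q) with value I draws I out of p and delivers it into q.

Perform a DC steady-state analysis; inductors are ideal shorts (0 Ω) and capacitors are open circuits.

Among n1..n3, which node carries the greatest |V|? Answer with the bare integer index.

Apply KCL at each of the 3 non-ground nodes and solve the resulting linear system.
Node n1: branches {R2, I1, I3, R5, I4, R6, R9, V1} → V_1 = -4.017
Node n2: branches {I2, C1, I3, R6, V1} → V_2 = -38.22
Node n3: branches {R1, R2, R3, R4, R5, I4, R7, R8, L1, C2, R9} → V_3 = 0.000
Source currents: i(L1)=0.7572, i(V1)=-0.09823

2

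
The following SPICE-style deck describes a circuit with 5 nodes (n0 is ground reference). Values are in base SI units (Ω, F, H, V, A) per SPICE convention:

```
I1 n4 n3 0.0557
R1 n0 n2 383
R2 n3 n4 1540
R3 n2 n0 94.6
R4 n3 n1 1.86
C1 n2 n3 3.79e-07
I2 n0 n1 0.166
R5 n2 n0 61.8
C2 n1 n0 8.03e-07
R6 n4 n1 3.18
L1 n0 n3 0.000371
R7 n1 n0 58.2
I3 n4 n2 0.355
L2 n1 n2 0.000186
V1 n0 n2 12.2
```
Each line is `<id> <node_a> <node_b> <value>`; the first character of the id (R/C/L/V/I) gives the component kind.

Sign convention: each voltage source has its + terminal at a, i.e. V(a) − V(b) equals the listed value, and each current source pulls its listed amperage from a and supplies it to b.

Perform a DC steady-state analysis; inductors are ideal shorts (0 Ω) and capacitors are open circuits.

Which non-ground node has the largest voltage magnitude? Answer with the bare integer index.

4

MNA unknowns: 4 node voltages V₁..V_4 plus 3 source currents (L1, L2, V1)
I1: z[4]−=0.0557, z[3]+=0.0557
R1: Y=0.002611 on G[0,2]
R2: Y=0.0006494 on G[3,4]
R3: Y=0.01057 on G[2,0]
R4: Y=0.5376 on G[3,1]
C1: Y=0.000 on G[2,3]
I2: z[0]−=0.166, z[1]+=0.166
R5: Y=0.01618 on G[2,0]
C2: Y=0.000 on G[1,0]
R6: Y=0.3145 on G[4,1]
L1: row V0−V3=0, i_L1 at 0,3
R7: Y=0.01718 on G[1,0]
I3: z[4]−=0.355, z[2]+=0.355
L2: row V1−V2=0, i_L2 at 1,2
V1: row V0−V2=12.2, i_V1 at 0,2
solve → V1=-12.20, V2=-12.20, V3=0.000, V4=-13.48
aux → i_L1=6.512, i_L2=6.533, i_V1=-7.246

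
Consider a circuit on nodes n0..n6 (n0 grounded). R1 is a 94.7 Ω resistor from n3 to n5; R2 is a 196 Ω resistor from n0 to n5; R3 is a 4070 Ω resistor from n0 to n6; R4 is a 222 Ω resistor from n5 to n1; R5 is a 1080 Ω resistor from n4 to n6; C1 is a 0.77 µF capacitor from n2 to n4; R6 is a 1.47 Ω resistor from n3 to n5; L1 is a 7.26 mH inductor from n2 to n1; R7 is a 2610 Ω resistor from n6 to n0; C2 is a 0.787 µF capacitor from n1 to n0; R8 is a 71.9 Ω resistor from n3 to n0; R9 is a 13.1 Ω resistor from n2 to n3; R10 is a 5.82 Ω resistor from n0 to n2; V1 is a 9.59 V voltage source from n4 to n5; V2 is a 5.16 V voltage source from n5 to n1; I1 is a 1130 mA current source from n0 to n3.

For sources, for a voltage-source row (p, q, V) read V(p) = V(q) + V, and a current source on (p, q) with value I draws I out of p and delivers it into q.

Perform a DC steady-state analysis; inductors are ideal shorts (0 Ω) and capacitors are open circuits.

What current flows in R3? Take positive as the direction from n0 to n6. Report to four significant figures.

-0.002936 A

Element admittances at DC:
  Y(R1) = 0.01056 S between n3,n5
  Y(R2) = 0.005102 S between n0,n5
  Y(R3) = 0.0002457 S between n0,n6
  Y(R4) = 0.004505 S between n5,n1
  Y(R5) = 0.0009259 S between n4,n6
  Y(C1) = 0.000 S between n2,n4
  Y(R6) = 0.6803 S between n3,n5
  L1: short n2↔n1 (DC inductor)
  Y(R7) = 0.0003831 S between n6,n0
  Y(C2) = 0.000 S between n1,n0
  Y(R8) = 0.01391 S between n3,n0
  Y(R9) = 0.07634 S between n2,n3
  Y(R10) = 0.1718 S between n0,n2
  V1: constraint V(n4)−V(n5) = 9.59
  V2: constraint V(n5)−V(n1) = 5.16
  I1: injects 1.13 A into n3 (from n0)
Assemble and solve the 9×9 MNA system:
  V(n1)=5.313  V(n2)=5.313  V(n3)=11.23  V(n4)=20.06  V(n5)=10.47  V(n6)=11.95
  i(L1)=-0.4613  i(V1)=-0.007514  i(V2)=0.4380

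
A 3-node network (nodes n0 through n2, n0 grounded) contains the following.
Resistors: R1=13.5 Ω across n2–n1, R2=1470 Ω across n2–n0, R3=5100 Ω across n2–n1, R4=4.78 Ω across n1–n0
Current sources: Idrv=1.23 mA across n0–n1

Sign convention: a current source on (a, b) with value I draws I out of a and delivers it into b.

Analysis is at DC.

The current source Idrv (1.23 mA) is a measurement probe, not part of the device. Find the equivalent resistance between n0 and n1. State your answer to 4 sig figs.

R_eq = 4.765 Ω

MNA unknowns: 2 node voltages V₁..V_2
R1: Y=0.07407 on G[2,1]
R2: Y=0.0006803 on G[2,0]
R3: Y=0.0001961 on G[2,1]
R4: Y=0.2092 on G[1,0]
Idrv: z[0]−=0.00123, z[1]+=0.00123
solve → V1=0.005861, V2=0.005807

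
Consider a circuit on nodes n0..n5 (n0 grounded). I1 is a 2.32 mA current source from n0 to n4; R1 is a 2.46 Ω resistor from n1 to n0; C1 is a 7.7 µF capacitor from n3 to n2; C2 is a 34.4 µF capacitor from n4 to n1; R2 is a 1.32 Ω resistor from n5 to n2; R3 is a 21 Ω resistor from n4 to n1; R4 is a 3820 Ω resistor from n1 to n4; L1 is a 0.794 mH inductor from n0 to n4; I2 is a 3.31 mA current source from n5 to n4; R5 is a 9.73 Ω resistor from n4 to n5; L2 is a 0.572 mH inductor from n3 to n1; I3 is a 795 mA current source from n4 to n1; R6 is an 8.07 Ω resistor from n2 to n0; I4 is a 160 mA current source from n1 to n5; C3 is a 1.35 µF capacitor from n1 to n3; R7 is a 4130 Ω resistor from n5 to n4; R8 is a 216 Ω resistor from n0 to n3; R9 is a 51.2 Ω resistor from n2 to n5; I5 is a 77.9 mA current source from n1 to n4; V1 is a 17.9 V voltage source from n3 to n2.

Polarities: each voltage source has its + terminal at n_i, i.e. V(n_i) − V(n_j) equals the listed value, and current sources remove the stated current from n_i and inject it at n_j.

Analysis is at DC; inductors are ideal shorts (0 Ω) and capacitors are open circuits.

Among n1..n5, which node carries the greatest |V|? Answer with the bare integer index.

Apply KCL at each of the 5 non-ground nodes and solve the resulting linear system.
Node n1: branches {R1, C2, R3, R4, L2, I3, I4, C3, I5} → V_1 = 6.740
Node n2: branches {C1, R2, R6, R9, V1} → V_2 = -11.16
Node n3: branches {C1, L2, C3, R8, V1} → V_3 = 6.740
Node n4: branches {I1, C2, R3, R4, L1, I2, R5, I3, R7, I5} → V_4 = 0.000
Node n5: branches {R2, I2, R5, I4, R7, R9} → V_5 = -9.676
Source currents: i(L1)=1.386, i(L2)=2.505, i(V1)=-2.536

2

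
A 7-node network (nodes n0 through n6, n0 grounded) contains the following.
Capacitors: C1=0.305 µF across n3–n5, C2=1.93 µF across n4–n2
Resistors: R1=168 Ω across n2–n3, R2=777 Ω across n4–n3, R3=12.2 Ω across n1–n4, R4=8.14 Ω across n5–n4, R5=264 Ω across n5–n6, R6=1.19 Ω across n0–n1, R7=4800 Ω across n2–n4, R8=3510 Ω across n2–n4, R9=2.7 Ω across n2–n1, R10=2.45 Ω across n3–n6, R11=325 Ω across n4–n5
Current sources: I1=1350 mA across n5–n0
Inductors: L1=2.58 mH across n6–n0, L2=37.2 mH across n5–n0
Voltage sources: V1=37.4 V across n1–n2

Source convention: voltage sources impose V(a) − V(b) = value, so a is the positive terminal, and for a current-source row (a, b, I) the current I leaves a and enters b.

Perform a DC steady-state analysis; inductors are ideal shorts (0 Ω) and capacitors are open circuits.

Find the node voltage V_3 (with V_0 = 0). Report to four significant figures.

Apply KCL at each of the 6 non-ground nodes and solve the resulting linear system.
Node n1: branches {R3, R6, R9, V1} → V_1 = 0.2570
Node n2: branches {R1, R7, C2, R8, R9, V1} → V_2 = -37.14
Node n3: branches {C1, R1, R2, R10} → V_3 = -0.5322
Node n4: branches {R2, R3, R4, R7, C2, R8, R11} → V_4 = 0.009836
Node n5: branches {C1, I1, R4, R5, R11, L2} → V_5 = 0.000
Node n6: branches {L1, R5, R10} → V_6 = 0.000
Source currents: i(L1)=-0.2172, i(L2)=-1.349, i(V1)=-14.09

-0.5322 V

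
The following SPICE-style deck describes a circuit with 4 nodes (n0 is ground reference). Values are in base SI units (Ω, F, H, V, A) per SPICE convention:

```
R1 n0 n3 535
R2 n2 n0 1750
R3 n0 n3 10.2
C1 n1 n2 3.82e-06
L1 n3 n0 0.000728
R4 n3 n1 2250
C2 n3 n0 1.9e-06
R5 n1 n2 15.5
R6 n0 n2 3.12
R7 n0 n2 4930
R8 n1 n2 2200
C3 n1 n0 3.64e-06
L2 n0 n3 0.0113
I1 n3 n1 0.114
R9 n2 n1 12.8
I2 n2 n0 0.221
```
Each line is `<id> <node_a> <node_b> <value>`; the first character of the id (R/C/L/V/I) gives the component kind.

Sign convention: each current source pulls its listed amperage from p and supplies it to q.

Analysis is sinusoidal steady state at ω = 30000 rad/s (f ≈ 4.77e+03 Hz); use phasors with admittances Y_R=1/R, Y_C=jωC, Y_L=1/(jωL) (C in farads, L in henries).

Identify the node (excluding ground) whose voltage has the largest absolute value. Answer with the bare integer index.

Element admittances at ω=30000 rad/s:
  Y(R1) = 0.001869+0.000j S between n0,n3
  Y(R2) = 0.0005714+0.000j S between n2,n0
  Y(R3) = 0.09804+0.000j S between n0,n3
  Y(C1) = 0.000+0.1146j S between n1,n2
  Y(L1) = 0.000-0.04579j S between n3,n0
  Y(R4) = 0.0004444+0.000j S between n3,n1
  Y(C2) = 0.000+0.05700j S between n3,n0
  Y(R5) = 0.06452+0.000j S between n1,n2
  Y(R6) = 0.3205+0.000j S between n0,n2
  Y(R7) = 0.0002028+0.000j S between n0,n2
  Y(R8) = 0.0004545+0.000j S between n1,n2
  Y(C3) = 0.000+0.1092j S between n1,n0
  Y(L2) = 0.000-0.002950j S between n0,n3
  I1: injects 0.114 A into n1 (from n3)
  Y(R9) = 0.07812+0.000j S between n2,n1
  I2: injects 0.221 A into n0 (from n2)
Assemble and solve the 3×3 MNA system:
  V(n1)=-0.04176-0.2567j  V(n2)=-0.4218+0.01468j  V(n3)=-1.129+0.09179j

3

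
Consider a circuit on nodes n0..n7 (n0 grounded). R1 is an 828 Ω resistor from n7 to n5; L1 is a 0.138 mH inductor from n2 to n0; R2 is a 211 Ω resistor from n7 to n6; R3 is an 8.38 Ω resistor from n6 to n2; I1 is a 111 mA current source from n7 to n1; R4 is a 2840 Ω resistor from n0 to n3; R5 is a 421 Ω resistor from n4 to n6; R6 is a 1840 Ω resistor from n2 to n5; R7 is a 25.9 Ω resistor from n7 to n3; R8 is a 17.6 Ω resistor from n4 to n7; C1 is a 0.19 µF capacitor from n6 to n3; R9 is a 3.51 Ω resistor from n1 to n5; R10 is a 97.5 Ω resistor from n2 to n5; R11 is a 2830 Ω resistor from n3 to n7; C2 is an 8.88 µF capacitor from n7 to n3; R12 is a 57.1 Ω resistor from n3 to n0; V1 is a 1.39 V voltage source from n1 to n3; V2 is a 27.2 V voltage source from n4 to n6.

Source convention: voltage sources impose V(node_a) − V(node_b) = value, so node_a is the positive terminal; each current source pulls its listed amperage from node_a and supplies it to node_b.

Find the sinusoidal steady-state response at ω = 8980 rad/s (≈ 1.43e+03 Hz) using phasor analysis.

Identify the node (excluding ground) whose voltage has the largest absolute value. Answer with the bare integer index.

MNA unknowns: 7 node voltages V₁..V_7 plus 2 source currents (V1, V2)
R1: Y=0.001208+0.000j on G[7,5]
L1: Y=0.000-0.8069j on G[2,0]
R2: Y=0.004739+0.000j on G[7,6]
R3: Y=0.1193+0.000j on G[6,2]
I1: z[7]−=0.111, z[1]+=0.111
R4: Y=0.0003521+0.000j on G[0,3]
R5: Y=0.002375+0.000j on G[4,6]
R6: Y=0.0005435+0.000j on G[2,5]
R7: Y=0.03861+0.000j on G[7,3]
R8: Y=0.05682+0.000j on G[4,7]
C1: Y=0.000+0.001706j on G[6,3]
R9: Y=0.2849+0.000j on G[1,5]
R10: Y=0.01026+0.000j on G[2,5]
R11: Y=0.0003534+0.000j on G[3,7]
C2: Y=0.000+0.07974j on G[7,3]
R12: Y=0.01751+0.000j on G[3,0]
V1: row V1−V3=1.39, i_V1 at 1,3
V2: row V4−V6=27.2, i_V2 at 4,6
solve → V1=14.83+0.9925j, V2=0.02197-0.2977j, V3=13.44+0.9925j, V4=23.92-0.5578j, V5=14.30+0.9353j, V6=-3.283-0.5578j, V7=15.46-1.526j
aux → i_V1=-0.04178-0.01629j, i_V2=-0.5452-0.05500j

4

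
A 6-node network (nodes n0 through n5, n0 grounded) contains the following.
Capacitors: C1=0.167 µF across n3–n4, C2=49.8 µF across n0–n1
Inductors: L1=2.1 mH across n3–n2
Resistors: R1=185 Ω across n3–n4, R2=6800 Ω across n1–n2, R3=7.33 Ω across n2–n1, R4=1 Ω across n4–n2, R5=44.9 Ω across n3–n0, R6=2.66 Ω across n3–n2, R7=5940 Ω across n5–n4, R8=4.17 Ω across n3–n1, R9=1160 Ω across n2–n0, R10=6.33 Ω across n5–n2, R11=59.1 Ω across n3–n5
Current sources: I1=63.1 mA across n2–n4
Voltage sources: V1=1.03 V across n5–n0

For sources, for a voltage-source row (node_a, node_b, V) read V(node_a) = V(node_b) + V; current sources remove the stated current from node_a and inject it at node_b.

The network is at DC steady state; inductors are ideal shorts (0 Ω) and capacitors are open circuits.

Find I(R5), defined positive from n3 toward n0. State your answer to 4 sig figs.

MNA unknowns: 5 node voltages V₁..V_5 plus 2 source currents (L1, V1)
C1: Y=0.000 on G[3,4]
L1: row V3−V2=0, i_L1 at 3,2
R1: Y=0.005405 on G[3,4]
R2: Y=0.0001471 on G[1,2]
R3: Y=0.1364 on G[2,1]
R4: Y=1.000 on G[4,2]
R5: Y=0.02227 on G[3,0]
R6: Y=0.3759 on G[3,2]
R7: Y=0.0001684 on G[5,4]
I1: z[2]−=0.0631, z[4]+=0.0631
C2: Y=0.000 on G[0,1]
R8: Y=0.2398 on G[3,1]
R9: Y=0.0008621 on G[2,0]
R10: Y=0.1580 on G[5,2]
R11: Y=0.01692 on G[3,5]
V1: row V5−V0=1.03, i_V1 at 5,0
solve → V1=0.9097, V2=0.9097, V3=0.9097, V4=0.9725, V5=1.030
aux → i_L1=-0.01789, i_V1=-0.02105

0.02026 A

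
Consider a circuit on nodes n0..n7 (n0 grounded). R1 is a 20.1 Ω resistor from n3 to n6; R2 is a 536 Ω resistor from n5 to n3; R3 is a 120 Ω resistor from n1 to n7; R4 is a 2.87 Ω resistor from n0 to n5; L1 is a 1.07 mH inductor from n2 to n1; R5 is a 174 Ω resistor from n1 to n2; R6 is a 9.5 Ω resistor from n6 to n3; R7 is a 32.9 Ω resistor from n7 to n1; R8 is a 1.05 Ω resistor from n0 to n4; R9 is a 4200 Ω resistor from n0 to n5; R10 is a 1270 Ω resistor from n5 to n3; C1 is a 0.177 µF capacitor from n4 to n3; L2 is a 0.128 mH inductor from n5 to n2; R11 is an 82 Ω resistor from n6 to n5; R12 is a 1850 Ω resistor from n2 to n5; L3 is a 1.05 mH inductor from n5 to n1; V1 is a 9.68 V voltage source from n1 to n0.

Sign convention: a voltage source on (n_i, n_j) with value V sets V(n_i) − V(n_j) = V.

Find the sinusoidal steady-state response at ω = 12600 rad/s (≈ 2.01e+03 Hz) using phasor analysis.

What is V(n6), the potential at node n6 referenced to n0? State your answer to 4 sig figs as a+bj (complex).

MNA unknowns: 7 node voltages V₁..V_7 plus 1 source current (V1)
R1: Y=0.04975+0.000j on G[3,6]
R2: Y=0.001866+0.000j on G[5,3]
R3: Y=0.008333+0.000j on G[1,7]
R4: Y=0.3484+0.000j on G[0,5]
L1: Y=0.000-0.07417j on G[2,1]
R5: Y=0.005747+0.000j on G[1,2]
R6: Y=0.1053+0.000j on G[6,3]
R7: Y=0.03040+0.000j on G[7,1]
R8: Y=0.9524+0.000j on G[0,4]
R9: Y=0.0002381+0.000j on G[0,5]
R10: Y=0.0007874+0.000j on G[5,3]
C1: Y=0.000+0.002230j on G[4,3]
L2: Y=0.000-0.6200j on G[5,2]
R11: Y=0.01220+0.000j on G[6,5]
R12: Y=0.0005405+0.000j on G[2,5]
L3: Y=0.000-0.07559j on G[5,1]
V1: row V1−V0=9.68, i_V1 at 1,0
solve → V1=9.680+0.000j, V2=2.293-2.902j, V3=0.8833-3.456j, V4=0.008098+0.002049j, V5=1.436-3.316j, V6=0.9236-3.446j, V7=9.680+0.000j
aux → i_V1=-0.5083+1.154j

0.9236-3.446j V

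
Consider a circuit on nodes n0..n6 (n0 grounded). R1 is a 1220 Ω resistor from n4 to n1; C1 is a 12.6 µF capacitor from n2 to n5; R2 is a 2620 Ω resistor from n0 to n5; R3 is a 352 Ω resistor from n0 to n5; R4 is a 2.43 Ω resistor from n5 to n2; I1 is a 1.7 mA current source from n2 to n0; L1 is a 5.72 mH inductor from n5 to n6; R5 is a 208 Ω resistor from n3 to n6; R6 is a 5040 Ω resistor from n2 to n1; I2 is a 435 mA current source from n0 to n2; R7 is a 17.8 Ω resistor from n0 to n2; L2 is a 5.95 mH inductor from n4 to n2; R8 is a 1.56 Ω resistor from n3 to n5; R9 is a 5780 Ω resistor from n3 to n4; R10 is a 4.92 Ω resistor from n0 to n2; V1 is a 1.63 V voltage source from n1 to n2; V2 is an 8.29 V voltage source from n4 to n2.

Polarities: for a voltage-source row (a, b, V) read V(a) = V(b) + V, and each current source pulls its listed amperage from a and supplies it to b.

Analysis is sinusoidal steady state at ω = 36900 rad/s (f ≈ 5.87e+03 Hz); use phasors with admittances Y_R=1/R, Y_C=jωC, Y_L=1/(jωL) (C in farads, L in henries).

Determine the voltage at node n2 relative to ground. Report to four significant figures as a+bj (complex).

Apply KCL at each of the 6 non-ground nodes and solve the resulting linear system.
Node n1: branches {R1, R6, V1} → V_1 = 3.280-5.704e-05j
Node n2: branches {C1, R4, I1, R6, I2, R7, L2, R10, V1, V2} → V_2 = 1.650-5.704e-05j
Node n3: branches {R5, R8, R9} → V_3 = 1.648+0.004599j
Node n4: branches {R1, L2, R9, V2} → V_4 = 9.940-5.704e-05j
Node n5: branches {C1, R2, R3, R4, L1, R8} → V_5 = 1.646+0.004592j
Node n6: branches {L1, R5} → V_6 = 1.647+0.005710j
Source currents: i(V1)=0.005136+0.000j, i(V2)=-0.006894+0.03776j

1.650-5.704e-05j V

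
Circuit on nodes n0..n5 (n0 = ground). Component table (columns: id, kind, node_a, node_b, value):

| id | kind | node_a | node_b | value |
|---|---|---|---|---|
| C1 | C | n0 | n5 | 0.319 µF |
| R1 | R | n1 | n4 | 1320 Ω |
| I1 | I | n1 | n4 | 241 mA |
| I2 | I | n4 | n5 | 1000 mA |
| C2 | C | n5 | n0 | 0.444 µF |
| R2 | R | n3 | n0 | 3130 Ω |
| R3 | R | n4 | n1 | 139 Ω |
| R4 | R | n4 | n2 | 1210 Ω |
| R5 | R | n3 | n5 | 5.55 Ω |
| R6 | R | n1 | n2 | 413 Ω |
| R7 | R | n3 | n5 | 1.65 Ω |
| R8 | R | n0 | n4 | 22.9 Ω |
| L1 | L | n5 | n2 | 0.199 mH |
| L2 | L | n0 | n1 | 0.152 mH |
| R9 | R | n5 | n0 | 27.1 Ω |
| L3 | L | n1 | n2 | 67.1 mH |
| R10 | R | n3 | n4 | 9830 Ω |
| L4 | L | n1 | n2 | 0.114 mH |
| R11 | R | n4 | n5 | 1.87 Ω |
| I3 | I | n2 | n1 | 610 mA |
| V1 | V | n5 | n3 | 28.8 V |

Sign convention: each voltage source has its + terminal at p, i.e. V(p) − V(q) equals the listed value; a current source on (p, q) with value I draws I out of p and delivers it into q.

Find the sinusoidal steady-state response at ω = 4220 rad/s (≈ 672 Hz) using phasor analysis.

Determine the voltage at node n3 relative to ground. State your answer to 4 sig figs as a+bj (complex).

Apply KCL at each of the 5 non-ground nodes and solve the resulting linear system.
Node n1: branches {R1, I1, R3, R6, L2, L3, L4, I3} → V_1 = 0.008250+0.04128j
Node n2: branches {R4, R6, L1, L3, L4, I3} → V_2 = 0.01468-0.1002j
Node n3: branches {R2, R5, R7, R10, V1} → V_3 = -28.77+0.1657j
Node n4: branches {R1, I1, I2, R3, R4, R8, R10, R11} → V_4 = -1.273+0.1513j
Node n5: branches {C1, I2, C2, R5, R7, L1, R9, R11, V1} → V_5 = 0.02639+0.1657j
Source currents: i(V1)=-22.66+5.441e-05j

-28.77+0.1657j V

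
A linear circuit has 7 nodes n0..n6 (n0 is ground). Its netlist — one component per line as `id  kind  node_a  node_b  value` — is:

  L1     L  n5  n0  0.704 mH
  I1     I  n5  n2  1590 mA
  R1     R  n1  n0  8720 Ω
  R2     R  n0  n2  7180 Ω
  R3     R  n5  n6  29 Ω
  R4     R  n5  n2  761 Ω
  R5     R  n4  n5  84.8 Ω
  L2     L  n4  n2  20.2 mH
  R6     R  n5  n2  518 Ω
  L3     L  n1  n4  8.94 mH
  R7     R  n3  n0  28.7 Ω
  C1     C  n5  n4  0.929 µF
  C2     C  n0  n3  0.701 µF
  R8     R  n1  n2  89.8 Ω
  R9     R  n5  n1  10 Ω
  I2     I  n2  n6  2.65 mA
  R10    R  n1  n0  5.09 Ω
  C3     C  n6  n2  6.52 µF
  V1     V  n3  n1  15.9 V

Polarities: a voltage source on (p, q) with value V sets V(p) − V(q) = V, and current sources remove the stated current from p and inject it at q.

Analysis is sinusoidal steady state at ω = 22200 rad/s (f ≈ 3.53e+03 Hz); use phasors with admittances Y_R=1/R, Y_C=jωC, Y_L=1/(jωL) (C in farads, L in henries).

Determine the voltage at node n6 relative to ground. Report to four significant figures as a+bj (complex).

Apply KCL at each of the 6 non-ground nodes and solve the resulting linear system.
Node n1: branches {R1, L3, R8, R9, R10, V1} → V_1 = -1.619-1.760j
Node n2: branches {I1, R2, R4, L2, R6, R8, I2, C3} → V_2 = 30.58-6.689j
Node n3: branches {R7, C2, V1} → V_3 = 14.28-1.760j
Node n4: branches {R5, L2, L3, C1} → V_4 = -6.315-6.322j
Node n5: branches {L1, I1, R3, R4, R5, R6, C1, R9} → V_5 = -2.907-3.298j
Node n6: branches {R3, I2, C3} → V_6 = 29.55+1.026j
Source currents: i(V1)=-0.5250-0.1609j

29.55+1.026j V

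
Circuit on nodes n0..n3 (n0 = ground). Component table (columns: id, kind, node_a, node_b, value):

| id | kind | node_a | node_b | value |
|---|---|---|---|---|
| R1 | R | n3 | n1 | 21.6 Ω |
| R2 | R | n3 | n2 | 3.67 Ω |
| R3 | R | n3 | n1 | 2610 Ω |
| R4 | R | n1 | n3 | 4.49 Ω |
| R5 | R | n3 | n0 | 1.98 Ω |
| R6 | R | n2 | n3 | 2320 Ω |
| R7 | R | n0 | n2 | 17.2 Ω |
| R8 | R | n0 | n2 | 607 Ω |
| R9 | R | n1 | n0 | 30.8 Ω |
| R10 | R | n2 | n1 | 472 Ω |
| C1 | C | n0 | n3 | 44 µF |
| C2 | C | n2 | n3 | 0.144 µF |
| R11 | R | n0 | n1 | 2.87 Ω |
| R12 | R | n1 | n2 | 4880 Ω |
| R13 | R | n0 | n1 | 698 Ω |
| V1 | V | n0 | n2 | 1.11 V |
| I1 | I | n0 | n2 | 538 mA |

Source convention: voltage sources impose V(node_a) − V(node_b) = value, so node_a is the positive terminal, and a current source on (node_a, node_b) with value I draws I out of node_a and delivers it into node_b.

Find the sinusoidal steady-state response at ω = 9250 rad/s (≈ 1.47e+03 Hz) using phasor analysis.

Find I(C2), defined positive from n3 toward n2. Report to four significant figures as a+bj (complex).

-0.0001567+0.001114j A

MNA unknowns: 3 node voltages V₁..V_3 plus 1 source current (V1)
R1: Y=0.04630+0.000j on G[3,1]
R2: Y=0.2725+0.000j on G[3,2]
R3: Y=0.0003831+0.000j on G[3,1]
R4: Y=0.2227+0.000j on G[1,3]
R5: Y=0.5051+0.000j on G[3,0]
R6: Y=0.0004310+0.000j on G[2,3]
R7: Y=0.05814+0.000j on G[0,2]
R8: Y=0.001647+0.000j on G[0,2]
R9: Y=0.03247+0.000j on G[1,0]
R10: Y=0.002119+0.000j on G[2,1]
C1: Y=0.000+0.4070j on G[0,3]
C2: Y=0.000+0.001332j on G[2,3]
R11: Y=0.3484+0.000j on G[0,1]
R12: Y=0.0002049+0.000j on G[1,2]
R13: Y=0.001433+0.000j on G[0,1]
V1: row V0−V2=1.11, i_V1 at 0,2
I1: z[0]−=0.538, z[2]+=0.538
solve → V1=-0.1165+0.04845j, V2=-1.110+0.000j, V3=-0.2734+0.1176j
aux → i_V1=-0.8348-0.03333j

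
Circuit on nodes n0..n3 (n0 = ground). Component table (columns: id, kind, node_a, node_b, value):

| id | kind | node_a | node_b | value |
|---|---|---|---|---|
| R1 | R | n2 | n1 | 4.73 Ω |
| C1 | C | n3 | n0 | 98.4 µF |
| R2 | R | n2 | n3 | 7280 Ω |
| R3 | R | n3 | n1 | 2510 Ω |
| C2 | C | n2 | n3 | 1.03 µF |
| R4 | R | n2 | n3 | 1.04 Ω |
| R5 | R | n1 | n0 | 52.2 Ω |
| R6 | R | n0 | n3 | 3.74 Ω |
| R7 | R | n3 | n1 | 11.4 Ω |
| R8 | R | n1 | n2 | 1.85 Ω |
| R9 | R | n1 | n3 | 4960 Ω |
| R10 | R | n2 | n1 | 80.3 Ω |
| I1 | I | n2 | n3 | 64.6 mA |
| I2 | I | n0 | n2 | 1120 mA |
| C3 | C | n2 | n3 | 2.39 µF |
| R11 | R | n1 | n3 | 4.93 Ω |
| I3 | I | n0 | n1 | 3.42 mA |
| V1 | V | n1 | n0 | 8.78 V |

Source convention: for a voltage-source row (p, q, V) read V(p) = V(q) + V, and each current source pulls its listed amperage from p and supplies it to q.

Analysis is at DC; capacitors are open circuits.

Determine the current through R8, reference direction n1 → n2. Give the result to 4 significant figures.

0.1880 A

Apply KCL at each of the 3 non-ground nodes and solve the resulting linear system.
Node n1: branches {R1, R3, R5, R7, R8, R9, R10, R11, I3, V1} → V_1 = 8.780
Node n2: branches {R1, R2, C2, R4, R8, R10, I1, I2, C3} → V_2 = 8.432
Node n3: branches {C1, R2, R3, C2, R4, R6, R7, R9, I1, C3, R11} → V_3 = 7.058
Source currents: i(V1)=-0.9320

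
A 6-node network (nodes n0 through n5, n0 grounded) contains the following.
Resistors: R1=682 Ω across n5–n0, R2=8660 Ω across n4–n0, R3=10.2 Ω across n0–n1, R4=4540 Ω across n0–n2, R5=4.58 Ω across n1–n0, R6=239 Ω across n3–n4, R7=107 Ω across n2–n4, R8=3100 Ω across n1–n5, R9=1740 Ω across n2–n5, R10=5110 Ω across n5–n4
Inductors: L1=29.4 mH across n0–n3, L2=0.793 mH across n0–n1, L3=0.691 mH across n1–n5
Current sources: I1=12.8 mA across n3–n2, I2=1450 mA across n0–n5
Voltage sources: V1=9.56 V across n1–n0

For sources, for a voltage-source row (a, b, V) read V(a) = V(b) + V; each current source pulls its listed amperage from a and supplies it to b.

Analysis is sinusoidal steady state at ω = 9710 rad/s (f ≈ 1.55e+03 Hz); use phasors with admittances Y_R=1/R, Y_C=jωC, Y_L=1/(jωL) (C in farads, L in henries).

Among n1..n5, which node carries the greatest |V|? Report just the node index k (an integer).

MNA unknowns: 5 node voltages V₁..V_5 plus 1 source current (V1)
R1: Y=0.001466+0.000j on G[5,0]
R2: Y=0.0001155+0.000j on G[4,0]
R3: Y=0.09804+0.000j on G[0,1]
L1: Y=0.000-0.003503j on G[0,3]
L2: Y=0.000-0.1299j on G[0,1]
I1: z[3]−=0.0128, z[2]+=0.0128
R4: Y=0.0002203+0.000j on G[0,2]
R5: Y=0.2183+0.000j on G[1,0]
R6: Y=0.004184+0.000j on G[3,4]
R7: Y=0.009346+0.000j on G[2,4]
R8: Y=0.0003226+0.000j on G[1,5]
I2: z[0]−=1.45, z[5]+=1.45
R9: Y=0.0005747+0.000j on G[2,5]
R10: Y=0.0001957+0.000j on G[5,4]
L3: Y=0.000-0.1490j on G[1,5]
V1: row V1−V0=9.56, i_V1 at 1,0
solve → V1=9.560+0.000j, V2=4.132+2.491j, V3=-1.359+0.9748j, V4=2.517+2.112j, V5=9.713+9.602j
aux → i_V1=-1.593+1.222j

5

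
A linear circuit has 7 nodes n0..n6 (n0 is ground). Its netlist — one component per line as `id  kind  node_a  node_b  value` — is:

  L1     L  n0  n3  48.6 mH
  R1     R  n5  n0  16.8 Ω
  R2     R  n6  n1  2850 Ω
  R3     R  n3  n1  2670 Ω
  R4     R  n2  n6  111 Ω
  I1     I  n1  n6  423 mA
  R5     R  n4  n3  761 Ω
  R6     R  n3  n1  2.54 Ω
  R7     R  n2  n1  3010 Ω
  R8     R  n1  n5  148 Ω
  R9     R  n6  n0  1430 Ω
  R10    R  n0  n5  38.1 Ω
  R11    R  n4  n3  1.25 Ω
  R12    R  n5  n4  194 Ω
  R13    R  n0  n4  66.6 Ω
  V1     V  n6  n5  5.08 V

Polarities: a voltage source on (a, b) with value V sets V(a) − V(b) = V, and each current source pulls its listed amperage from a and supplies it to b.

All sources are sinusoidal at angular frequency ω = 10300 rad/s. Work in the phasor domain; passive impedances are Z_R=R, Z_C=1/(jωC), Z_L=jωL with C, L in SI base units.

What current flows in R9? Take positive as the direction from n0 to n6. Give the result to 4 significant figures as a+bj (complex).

Apply KCL at each of the 6 non-ground nodes and solve the resulting linear system.
Node n1: branches {R2, R3, I1, R6, R7, R8} → V_1 = -14.85-1.090j
Node n2: branches {R4, R7} → V_2 = 6.658-0.1719j
Node n3: branches {L1, R3, R5, R6, R11} → V_3 = -14.11-1.108j
Node n4: branches {R5, R11, R12, R13} → V_4 = -13.75-1.082j
Node n5: branches {R1, R8, R10, R12, V1} → V_5 = 2.371-0.1381j
Node n6: branches {R2, R4, I1, R9, V1} → V_6 = 7.451-0.1381j
Source currents: i(V1)=0.4028-0.0005426j

-0.005211+9.654e-05j A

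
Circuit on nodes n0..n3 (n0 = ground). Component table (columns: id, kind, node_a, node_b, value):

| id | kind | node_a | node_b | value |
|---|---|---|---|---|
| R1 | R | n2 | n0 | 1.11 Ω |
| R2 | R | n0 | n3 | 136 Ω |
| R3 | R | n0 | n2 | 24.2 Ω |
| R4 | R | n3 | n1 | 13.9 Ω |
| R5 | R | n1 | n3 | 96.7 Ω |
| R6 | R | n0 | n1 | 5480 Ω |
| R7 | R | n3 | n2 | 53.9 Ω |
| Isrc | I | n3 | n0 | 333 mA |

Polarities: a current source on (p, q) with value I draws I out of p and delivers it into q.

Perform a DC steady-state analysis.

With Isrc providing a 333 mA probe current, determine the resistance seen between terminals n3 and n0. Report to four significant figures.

MNA unknowns: 3 node voltages V₁..V_3
R1: Y=0.9009 on G[2,0]
R2: Y=0.007353 on G[0,3]
R3: Y=0.04132 on G[0,2]
R4: Y=0.07194 on G[3,1]
R5: Y=0.01034 on G[1,3]
R6: Y=0.0001825 on G[0,1]
R7: Y=0.01855 on G[3,2]
Isrc: z[3]−=0.333, z[0]+=0.333
solve → V1=-12.91, V2=-0.2499, V3=-12.94

R_eq = 38.87 Ω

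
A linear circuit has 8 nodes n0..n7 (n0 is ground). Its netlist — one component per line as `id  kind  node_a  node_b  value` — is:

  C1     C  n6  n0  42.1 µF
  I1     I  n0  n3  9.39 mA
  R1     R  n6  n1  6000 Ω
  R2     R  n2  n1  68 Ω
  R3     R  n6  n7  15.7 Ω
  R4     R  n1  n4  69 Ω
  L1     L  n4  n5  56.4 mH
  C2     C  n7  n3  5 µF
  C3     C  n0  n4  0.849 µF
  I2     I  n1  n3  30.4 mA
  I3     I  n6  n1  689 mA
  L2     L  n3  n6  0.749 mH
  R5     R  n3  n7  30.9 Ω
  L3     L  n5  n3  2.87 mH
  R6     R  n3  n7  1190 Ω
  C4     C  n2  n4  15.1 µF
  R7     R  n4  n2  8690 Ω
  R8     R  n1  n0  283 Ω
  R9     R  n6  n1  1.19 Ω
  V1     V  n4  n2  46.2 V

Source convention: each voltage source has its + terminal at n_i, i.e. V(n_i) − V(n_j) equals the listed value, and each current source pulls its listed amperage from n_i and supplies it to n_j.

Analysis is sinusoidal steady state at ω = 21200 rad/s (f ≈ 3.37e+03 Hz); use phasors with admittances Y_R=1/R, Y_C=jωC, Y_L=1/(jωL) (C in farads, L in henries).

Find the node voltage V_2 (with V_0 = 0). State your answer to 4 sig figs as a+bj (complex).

MNA unknowns: 7 node voltages V₁..V_7 plus 1 source current (V1)
C1: Y=0.000+0.8925j on G[6,0]
I1: z[0]−=0.00939, z[3]+=0.00939
R1: Y=0.0001667+0.000j on G[6,1]
R2: Y=0.01471+0.000j on G[2,1]
R3: Y=0.06369+0.000j on G[6,7]
R4: Y=0.01449+0.000j on G[1,4]
L1: Y=0.000-0.0008363j on G[4,5]
C2: Y=0.000+0.1060j on G[7,3]
C3: Y=0.000+0.01800j on G[0,4]
I2: z[1]−=0.0304, z[3]+=0.0304
I3: z[6]−=0.689, z[1]+=0.689
L2: Y=0.000-0.06298j on G[3,6]
R5: Y=0.03236+0.000j on G[3,7]
L3: Y=0.000-0.01644j on G[5,3]
R6: Y=0.0008403+0.000j on G[3,7]
C4: Y=0.000+0.3201j on G[2,4]
R7: Y=0.0001151+0.000j on G[4,2]
R8: Y=0.003534+0.000j on G[1,0]
R9: Y=0.8403+0.000j on G[6,1]
V1: row V4−V2=46.2, i_V1 at 4,2
solve → V1=0.2205-0.1551j, V2=-28.83-10.40j, V3=0.1731+0.3868j, V4=17.37-10.40j, V5=1.006-0.1353j, V6=-0.3498+0.2000j, V7=-0.04449+0.5021j
aux → i_V1=-0.4325-14.94j

-28.83-10.40j V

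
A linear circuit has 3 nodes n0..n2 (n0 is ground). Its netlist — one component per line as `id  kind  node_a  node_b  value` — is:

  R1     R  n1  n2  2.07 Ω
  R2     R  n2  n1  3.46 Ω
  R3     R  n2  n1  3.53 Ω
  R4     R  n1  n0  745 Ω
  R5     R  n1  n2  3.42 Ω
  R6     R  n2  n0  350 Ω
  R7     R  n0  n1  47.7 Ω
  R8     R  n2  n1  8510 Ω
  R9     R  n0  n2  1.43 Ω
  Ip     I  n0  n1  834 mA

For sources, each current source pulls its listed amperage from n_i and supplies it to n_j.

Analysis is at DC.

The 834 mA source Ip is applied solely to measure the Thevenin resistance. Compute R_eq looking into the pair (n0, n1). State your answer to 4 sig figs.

Apply KCL at each of the 2 non-ground nodes and solve the resulting linear system.
Node n1: branches {R1, R2, R3, R4, R5, R7, R8, Ip} → V_1 = 1.723
Node n2: branches {R1, R2, R3, R5, R6, R8, R9} → V_2 = 1.133

R_eq = 2.066 Ω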